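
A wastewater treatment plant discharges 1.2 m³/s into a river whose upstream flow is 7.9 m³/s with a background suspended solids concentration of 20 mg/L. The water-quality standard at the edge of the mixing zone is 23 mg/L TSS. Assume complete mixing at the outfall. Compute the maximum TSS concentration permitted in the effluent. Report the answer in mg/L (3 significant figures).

42.7 mg/L

Mass balance: 23·9.1 = 1.2·Cₑ + 7.9·20.
Cₑ = (209.3 − 158) / 1.2 = 42.75 mg/L.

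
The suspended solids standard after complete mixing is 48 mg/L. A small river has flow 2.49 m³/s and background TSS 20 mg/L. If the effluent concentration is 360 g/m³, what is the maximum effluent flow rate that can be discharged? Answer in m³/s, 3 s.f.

Mass balance at complete mixing: C_std·(Q_w + Q_r) = Q_w·C_e + Q_r·C_b.
Rearranging, Q_w = Q_r·(C_std − C_b)/(C_e − C_std) = 2.49·(48 − 20) / (360 − 48) = 0.2235 m³/s.

0.223 m³/s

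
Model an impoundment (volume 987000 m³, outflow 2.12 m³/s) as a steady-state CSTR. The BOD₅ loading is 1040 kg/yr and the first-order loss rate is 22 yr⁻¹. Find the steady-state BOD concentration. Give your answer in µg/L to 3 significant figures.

11.7 µg/L

Outflow Q = 2.12 m³/s × 3.156e+07 s/yr = 6.69e+07 m³/yr.
Steady-state CSTR mass balance: W = Q·C + k·V·C, so C = W/(Q + kV).
Q + kV = 6.69e+07 + 22·987000 = 8.862e+07 m³/yr.
C = 1040/8.862e+07 = 1.174e-05 kg/m³ = 0.01174 mg/L = 11.74 µg/L.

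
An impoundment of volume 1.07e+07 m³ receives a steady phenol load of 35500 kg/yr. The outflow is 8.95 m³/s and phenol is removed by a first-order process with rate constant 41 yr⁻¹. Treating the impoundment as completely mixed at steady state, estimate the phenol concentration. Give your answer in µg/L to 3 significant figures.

Outflow Q = 8.95 m³/s × 3.156e+07 s/yr = 2.824e+08 m³/yr.
Steady-state CSTR mass balance: W = Q·C + k·V·C, so C = W/(Q + kV).
Q + kV = 2.824e+08 + 41·1.07e+07 = 7.211e+08 m³/yr.
C = 35500/7.211e+08 = 4.923e-05 kg/m³ = 0.04923 mg/L = 49.23 µg/L.

49.2 µg/L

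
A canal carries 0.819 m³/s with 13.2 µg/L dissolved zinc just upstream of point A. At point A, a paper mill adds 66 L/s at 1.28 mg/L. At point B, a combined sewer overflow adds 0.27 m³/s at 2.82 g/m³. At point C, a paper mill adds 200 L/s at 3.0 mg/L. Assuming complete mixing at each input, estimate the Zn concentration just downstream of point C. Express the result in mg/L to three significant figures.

13.2 µg/L = 0.0132 mg/L.
66 L/s = 0.066 m³/s.
After input A: C = (0.819·0.0132 + 0.066·1.28) / 0.885 = 0.1077 mg/L.
After input B: C = (0.885·0.1077 + 0.27·2.82) / 1.155 = 0.7417 mg/L.
200 L/s = 0.2 m³/s.
After input C: C = (1.155·0.7417 + 0.2·3) / 1.355 = 1.075 mg/L.

1.08 mg/L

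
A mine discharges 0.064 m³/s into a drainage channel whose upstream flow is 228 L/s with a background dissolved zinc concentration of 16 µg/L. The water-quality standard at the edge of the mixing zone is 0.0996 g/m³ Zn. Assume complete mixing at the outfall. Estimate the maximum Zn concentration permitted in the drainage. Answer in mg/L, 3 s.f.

228 L/s = 0.228 m³/s.
16 µg/L = 0.016 mg/L.
Mass balance: 0.0996·0.292 = 0.064·Cₑ + 0.228·0.016.
Cₑ = (0.02908 − 0.003648) / 0.064 = 0.3974 mg/L.

0.397 mg/L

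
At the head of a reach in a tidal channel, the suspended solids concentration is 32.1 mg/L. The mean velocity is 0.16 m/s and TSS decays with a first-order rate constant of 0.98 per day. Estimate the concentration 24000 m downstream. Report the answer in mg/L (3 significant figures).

5.86 mg/L

Travel time t = 24000 m / 0.16 m/s = 2.4e+04/0.16 = 1.5e+05 s = 1.736 d.
First-order decay: C = 32.1·exp(−0.98·1.736) = 32.1·0.1824 = 5.856 mg/L.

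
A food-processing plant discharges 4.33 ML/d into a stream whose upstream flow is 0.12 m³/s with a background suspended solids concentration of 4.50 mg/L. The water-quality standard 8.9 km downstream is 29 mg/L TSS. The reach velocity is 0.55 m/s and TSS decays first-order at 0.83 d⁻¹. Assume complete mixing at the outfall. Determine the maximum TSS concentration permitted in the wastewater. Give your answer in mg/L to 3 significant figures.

4.33 ML/d = 0.05012 m³/s.
Travel time to the compliance point: t = 8900/0.55 = 1.618e+04 s = 0.1873 d; decay factor exp(−0.83·0.1873) = 0.856.
So the concentration just after mixing may be at most 29/0.856 = 33.88 mg/L.
Mass balance: 33.88·0.1701 = 0.05012·Cₑ + 0.12·4.5.
Cₑ = (5.763 − 0.54) / 0.05012 = 104.2 mg/L.

104 mg/L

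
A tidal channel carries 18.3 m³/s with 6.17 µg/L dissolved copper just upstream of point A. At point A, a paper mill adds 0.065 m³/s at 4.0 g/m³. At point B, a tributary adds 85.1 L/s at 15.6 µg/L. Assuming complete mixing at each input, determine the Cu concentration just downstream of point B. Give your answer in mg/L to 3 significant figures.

6.17 µg/L = 0.00617 mg/L.
After input A: C = (18.3·0.00617 + 0.065·4) / 18.37 = 0.02031 mg/L.
85.1 L/s = 0.0851 m³/s.
15.6 µg/L = 0.0156 mg/L.
After input B: C = (18.37·0.02031 + 0.0851·0.0156) / 18.45 = 0.02028 mg/L.

0.0203 mg/L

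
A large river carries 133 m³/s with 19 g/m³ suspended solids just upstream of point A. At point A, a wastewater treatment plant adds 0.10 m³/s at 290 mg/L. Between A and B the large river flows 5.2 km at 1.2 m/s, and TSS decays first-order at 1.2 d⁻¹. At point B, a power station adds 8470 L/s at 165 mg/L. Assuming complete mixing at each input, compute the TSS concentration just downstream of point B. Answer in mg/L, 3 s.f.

26.9 mg/L

After input A: C = (133·19 + 0.1·290) / 133.1 = 19.2 mg/L.
Over the 5.2 km reach to input B (t = 4333 s = 0.05015 d), decay gives C = 19.2·exp(−1.2·0.05015) = 18.08 mg/L.
8470 L/s = 8.47 m³/s.
After input B: C = (133.1·18.08 + 8.47·165) / 141.6 = 26.87 mg/L.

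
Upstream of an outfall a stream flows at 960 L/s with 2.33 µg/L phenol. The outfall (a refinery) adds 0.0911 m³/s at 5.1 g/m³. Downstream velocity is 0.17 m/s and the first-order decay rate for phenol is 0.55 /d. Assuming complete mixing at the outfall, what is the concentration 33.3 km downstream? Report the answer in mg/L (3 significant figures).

0.128 mg/L

960 L/s = 0.96 m³/s.
2.33 µg/L = 0.00233 mg/L.
After complete mixing, C₀ = (0.0911·5.1 + 0.96·0.00233) / 1.051 = 0.4442 mg/L.
Travel time t = 3.33e+04 m / 0.17 m/s = 1.959e+05 s = 2.267 d.
C = 0.4442·exp(−0.55·2.267) = 0.4442·0.2874 = 0.1276 mg/L.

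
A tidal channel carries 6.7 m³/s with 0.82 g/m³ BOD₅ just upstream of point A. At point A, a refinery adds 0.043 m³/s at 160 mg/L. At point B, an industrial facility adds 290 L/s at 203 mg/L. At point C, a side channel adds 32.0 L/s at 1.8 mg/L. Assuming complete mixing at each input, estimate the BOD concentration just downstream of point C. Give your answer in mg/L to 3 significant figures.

10.1 mg/L

After input A: C = (6.7·0.82 + 0.043·160) / 6.743 = 1.835 mg/L.
290 L/s = 0.29 m³/s.
After input B: C = (6.743·1.835 + 0.29·203) / 7.033 = 10.13 mg/L.
32.0 L/s = 0.032 m³/s.
After input C: C = (7.033·10.13 + 0.032·1.8) / 7.065 = 10.09 mg/L.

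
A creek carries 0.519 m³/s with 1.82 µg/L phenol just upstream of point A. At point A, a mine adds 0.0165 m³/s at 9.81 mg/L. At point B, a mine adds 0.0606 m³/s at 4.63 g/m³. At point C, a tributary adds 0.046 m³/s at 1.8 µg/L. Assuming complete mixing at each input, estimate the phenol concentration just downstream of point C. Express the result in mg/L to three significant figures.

0.691 mg/L

1.82 µg/L = 0.00182 mg/L.
After input A: C = (0.519·0.00182 + 0.0165·9.81) / 0.5355 = 0.304 mg/L.
After input B: C = (0.5355·0.304 + 0.0606·4.63) / 0.5961 = 0.7438 mg/L.
1.8 µg/L = 0.0018 mg/L.
After input C: C = (0.5961·0.7438 + 0.046·0.0018) / 0.6421 = 0.6907 mg/L.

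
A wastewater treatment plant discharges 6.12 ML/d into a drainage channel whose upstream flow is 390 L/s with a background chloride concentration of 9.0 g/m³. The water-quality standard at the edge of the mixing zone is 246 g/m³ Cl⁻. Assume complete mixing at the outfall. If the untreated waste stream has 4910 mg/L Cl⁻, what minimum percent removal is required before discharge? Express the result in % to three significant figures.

68.4 %

6.12 ML/d = 0.07083 m³/s.
390 L/s = 0.39 m³/s.
Mass balance: 246·0.4608 = 0.07083·Cₑ + 0.39·9.
Cₑ = (113.4 − 3.51) / 0.07083 = 1551 mg/L.
Required removal = 1 − 1551/4910 = 68.41 %.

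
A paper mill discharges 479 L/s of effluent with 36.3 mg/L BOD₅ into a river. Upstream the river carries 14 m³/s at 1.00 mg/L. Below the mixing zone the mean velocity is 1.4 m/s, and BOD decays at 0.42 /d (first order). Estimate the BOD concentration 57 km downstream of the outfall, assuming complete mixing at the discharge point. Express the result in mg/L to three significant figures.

1.78 mg/L

479 L/s = 0.479 m³/s.
After complete mixing, C₀ = (0.479·36.3 + 14·1) / 14.48 = 2.168 mg/L.
Travel time t = 5.7e+04 m / 1.4 m/s = 4.071e+04 s = 0.4712 d.
C = 2.168·exp(−0.42·0.4712) = 2.168·0.8204 = 1.779 mg/L.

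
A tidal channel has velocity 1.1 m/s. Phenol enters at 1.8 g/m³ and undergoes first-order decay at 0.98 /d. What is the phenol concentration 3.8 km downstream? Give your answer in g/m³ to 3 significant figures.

Travel time t = 3.8 km / 1.1 m/s = 3800/1.1 = 3455 s = 0.03998 d.
First-order decay: C = 1.8·exp(−0.98·0.03998) = 1.8·0.9616 = 1.731 g/m³.

1.73 g/m³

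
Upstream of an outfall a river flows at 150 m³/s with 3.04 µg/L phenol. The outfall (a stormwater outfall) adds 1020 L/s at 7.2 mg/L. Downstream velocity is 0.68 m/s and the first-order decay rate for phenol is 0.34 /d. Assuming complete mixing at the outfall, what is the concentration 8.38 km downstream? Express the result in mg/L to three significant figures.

0.0492 mg/L

1020 L/s = 1.02 m³/s.
3.04 µg/L = 0.00304 mg/L.
After complete mixing, C₀ = (1.02·7.2 + 150·0.00304) / 151 = 0.05165 mg/L.
Travel time t = 8380 m / 0.68 m/s = 1.232e+04 s = 0.1426 d.
C = 0.05165·exp(−0.34·0.1426) = 0.05165·0.9527 = 0.0492 mg/L.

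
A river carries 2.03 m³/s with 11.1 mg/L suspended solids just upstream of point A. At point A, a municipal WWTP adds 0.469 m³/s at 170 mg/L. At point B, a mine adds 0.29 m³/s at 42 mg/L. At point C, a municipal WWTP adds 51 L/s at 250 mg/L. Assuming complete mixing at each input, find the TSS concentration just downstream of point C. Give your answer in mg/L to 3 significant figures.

44.8 mg/L

After input A: C = (2.03·11.1 + 0.469·170) / 2.499 = 40.92 mg/L.
After input B: C = (2.499·40.92 + 0.29·42) / 2.789 = 41.03 mg/L.
51 L/s = 0.051 m³/s.
After input C: C = (2.789·41.03 + 0.051·250) / 2.84 = 44.79 mg/L.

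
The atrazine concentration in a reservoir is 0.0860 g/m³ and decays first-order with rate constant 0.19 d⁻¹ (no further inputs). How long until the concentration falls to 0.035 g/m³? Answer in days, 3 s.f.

4.73 d

t = ln(C₀/C)/k = ln(0.0860/0.035)/0.19 = 0.899/0.19 = 4.732 d.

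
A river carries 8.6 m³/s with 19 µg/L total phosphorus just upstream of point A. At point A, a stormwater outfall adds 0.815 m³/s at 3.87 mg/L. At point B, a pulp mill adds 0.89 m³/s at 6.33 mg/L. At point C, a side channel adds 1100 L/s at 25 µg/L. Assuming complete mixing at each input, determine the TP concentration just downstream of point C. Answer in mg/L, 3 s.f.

0.787 mg/L

19 µg/L = 0.019 mg/L.
After input A: C = (8.6·0.019 + 0.815·3.87) / 9.415 = 0.3524 mg/L.
After input B: C = (9.415·0.3524 + 0.89·6.33) / 10.3 = 0.8686 mg/L.
1100 L/s = 1.1 m³/s.
25 µg/L = 0.025 mg/L.
After input C: C = (10.3·0.8686 + 1.1·0.025) / 11.4 = 0.7873 mg/L.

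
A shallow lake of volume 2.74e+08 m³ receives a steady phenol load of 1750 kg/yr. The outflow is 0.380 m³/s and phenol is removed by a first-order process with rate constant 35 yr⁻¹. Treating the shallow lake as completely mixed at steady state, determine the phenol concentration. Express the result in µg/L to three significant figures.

0.182 µg/L

Outflow Q = 0.380 m³/s × 3.156e+07 s/yr = 1.199e+07 m³/yr.
Steady-state CSTR mass balance: W = Q·C + k·V·C, so C = W/(Q + kV).
Q + kV = 1.199e+07 + 35·2.74e+08 = 9.602e+09 m³/yr.
C = 1750/9.602e+09 = 1.823e-07 kg/m³ = 0.0001823 mg/L = 0.1823 µg/L.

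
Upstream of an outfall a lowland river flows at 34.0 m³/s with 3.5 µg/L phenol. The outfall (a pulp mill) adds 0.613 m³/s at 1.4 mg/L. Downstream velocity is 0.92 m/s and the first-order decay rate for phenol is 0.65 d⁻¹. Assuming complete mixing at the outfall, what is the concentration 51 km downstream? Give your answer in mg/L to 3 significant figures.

3.5 µg/L = 0.0035 mg/L.
After complete mixing, C₀ = (0.613·1.4 + 34·0.0035) / 34.61 = 0.02823 mg/L.
Travel time t = 5.1e+04 m / 0.92 m/s = 5.543e+04 s = 0.6416 d.
C = 0.02823·exp(−0.65·0.6416) = 0.02823·0.659 = 0.0186 mg/L.

0.0186 mg/L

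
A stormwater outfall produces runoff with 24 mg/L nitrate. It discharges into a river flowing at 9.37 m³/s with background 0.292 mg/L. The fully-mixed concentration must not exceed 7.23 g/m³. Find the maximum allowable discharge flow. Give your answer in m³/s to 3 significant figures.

3.88 m³/s

Mass balance at complete mixing: C_std·(Q_w + Q_r) = Q_w·C_e + Q_r·C_b.
Rearranging, Q_w = Q_r·(C_std − C_b)/(C_e − C_std) = 9.37·(7.23 − 0.292) / (24 − 7.23) = 3.877 m³/s.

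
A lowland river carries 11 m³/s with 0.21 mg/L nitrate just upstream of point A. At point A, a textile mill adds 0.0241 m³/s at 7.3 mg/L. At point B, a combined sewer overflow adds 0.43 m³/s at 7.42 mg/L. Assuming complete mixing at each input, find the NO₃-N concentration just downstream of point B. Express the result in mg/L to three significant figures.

After input A: C = (11·0.21 + 0.0241·7.3) / 11.02 = 0.2255 mg/L.
After input B: C = (11.02·0.2255 + 0.43·7.42) / 11.45 = 0.4956 mg/L.

0.496 mg/L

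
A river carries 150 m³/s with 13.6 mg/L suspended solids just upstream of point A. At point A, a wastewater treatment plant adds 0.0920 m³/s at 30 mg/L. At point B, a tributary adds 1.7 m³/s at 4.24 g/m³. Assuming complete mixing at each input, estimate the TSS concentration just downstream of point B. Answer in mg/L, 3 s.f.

13.5 mg/L

After input A: C = (150·13.6 + 0.092·30) / 150.1 = 13.61 mg/L.
After input B: C = (150.1·13.61 + 1.7·4.24) / 151.8 = 13.51 mg/L.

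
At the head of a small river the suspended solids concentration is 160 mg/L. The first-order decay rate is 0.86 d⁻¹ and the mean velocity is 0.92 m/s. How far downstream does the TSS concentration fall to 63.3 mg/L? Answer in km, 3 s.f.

85.7 km

From C = C₀·e^(−kt), t = ln(C₀/C)/k = ln(160/63.3)/0.86 = 0.9273/0.86 = 1.078 d.
Distance = v·t = 0.92 m/s × 9.316e+04 s = 8.571e+04 m = 85.71 km.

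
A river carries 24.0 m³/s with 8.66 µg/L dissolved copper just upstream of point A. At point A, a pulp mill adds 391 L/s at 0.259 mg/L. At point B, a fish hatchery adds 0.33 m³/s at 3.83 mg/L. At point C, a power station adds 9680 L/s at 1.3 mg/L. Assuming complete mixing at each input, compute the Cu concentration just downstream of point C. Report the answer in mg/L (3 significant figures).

8.66 µg/L = 0.00866 mg/L.
391 L/s = 0.391 m³/s.
After input A: C = (24·0.00866 + 0.391·0.259) / 24.39 = 0.01267 mg/L.
After input B: C = (24.39·0.01267 + 0.33·3.83) / 24.72 = 0.06363 mg/L.
9680 L/s = 9.68 m³/s.
After input C: C = (24.72·0.06363 + 9.68·1.3) / 34.4 = 0.4115 mg/L.

0.412 mg/L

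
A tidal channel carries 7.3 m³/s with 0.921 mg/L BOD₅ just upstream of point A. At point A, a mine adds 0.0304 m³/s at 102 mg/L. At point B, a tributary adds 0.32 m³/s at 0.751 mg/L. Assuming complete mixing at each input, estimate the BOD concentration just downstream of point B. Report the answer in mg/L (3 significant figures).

1.32 mg/L

After input A: C = (7.3·0.921 + 0.0304·102) / 7.33 = 1.34 mg/L.
After input B: C = (7.33·1.34 + 0.32·0.751) / 7.65 = 1.316 mg/L.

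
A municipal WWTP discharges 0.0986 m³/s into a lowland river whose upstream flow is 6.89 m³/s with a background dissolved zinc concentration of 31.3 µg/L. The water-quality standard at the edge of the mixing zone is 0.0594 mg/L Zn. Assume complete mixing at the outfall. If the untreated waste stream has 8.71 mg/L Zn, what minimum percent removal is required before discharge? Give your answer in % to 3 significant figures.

76.8 %

31.3 µg/L = 0.0313 mg/L.
Mass balance: 0.0594·6.989 = 0.0986·Cₑ + 6.89·0.0313.
Cₑ = (0.4151 − 0.2157) / 0.0986 = 2.023 mg/L.
Required removal = 1 − 2.023/8.71 = 76.77 %.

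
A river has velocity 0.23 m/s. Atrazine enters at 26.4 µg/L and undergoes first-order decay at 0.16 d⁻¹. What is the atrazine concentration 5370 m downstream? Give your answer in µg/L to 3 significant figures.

25.3 µg/L

Travel time t = 5370 m / 0.23 m/s = 5370/0.23 = 2.335e+04 s = 0.2702 d.
First-order decay: C = 26.4·exp(−0.16·0.2702) = 26.4·0.9577 = 25.28 µg/L.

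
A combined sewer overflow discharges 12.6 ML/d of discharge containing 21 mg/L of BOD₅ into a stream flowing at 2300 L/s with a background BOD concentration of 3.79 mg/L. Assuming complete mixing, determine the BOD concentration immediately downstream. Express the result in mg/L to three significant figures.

4.82 mg/L

12.6 ML/d = 0.1458 m³/s.
2300 L/s = 2.3 m³/s.
Flow-weighted mixing gives C = (0.1458·21 + 2.3·3.79) / (0.1458 + 2.3) = 11.78/2.446 = 4.816 mg/L.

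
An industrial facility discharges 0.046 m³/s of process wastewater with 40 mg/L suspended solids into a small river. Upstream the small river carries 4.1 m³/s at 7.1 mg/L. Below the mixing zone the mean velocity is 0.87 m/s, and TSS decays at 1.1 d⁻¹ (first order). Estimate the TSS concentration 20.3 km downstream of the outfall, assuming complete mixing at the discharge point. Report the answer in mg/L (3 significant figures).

5.55 mg/L

After complete mixing, C₀ = (0.046·40 + 4.1·7.1) / 4.146 = 7.465 mg/L.
Travel time t = 2.03e+04 m / 0.87 m/s = 2.333e+04 s = 0.2701 d.
C = 7.465·exp(−1.1·0.2701) = 7.465·0.743 = 5.546 mg/L.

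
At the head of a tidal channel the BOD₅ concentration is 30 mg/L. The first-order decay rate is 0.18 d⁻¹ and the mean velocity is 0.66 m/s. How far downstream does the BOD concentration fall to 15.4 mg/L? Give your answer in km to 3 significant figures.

From C = C₀·e^(−kt), t = ln(C₀/C)/k = ln(30/15.4)/0.18 = 0.6668/0.18 = 3.705 d.
Distance = v·t = 0.66 m/s × 3.201e+05 s = 2.113e+05 m = 211.3 km.

211 km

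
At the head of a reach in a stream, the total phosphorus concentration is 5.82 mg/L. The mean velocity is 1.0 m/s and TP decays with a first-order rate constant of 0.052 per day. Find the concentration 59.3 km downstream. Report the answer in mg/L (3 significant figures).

Travel time t = 59.3 km / 1.0 m/s = 5.93e+04/1.0 = 5.93e+04 s = 0.6863 d.
First-order decay: C = 5.82·exp(−0.052·0.6863) = 5.82·0.9649 = 5.616 mg/L.

5.62 mg/L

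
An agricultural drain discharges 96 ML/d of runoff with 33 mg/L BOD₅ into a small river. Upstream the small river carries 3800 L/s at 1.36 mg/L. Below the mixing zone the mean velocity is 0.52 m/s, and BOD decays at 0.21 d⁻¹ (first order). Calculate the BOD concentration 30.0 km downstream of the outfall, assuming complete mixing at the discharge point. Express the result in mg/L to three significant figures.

7.40 mg/L

96 ML/d = 1.111 m³/s.
3800 L/s = 3.8 m³/s.
After complete mixing, C₀ = (1.111·33 + 3.8·1.36) / 4.911 = 8.518 mg/L.
Travel time t = 3e+04 m / 0.52 m/s = 5.769e+04 s = 0.6677 d.
C = 8.518·exp(−0.21·0.6677) = 8.518·0.8692 = 7.404 mg/L.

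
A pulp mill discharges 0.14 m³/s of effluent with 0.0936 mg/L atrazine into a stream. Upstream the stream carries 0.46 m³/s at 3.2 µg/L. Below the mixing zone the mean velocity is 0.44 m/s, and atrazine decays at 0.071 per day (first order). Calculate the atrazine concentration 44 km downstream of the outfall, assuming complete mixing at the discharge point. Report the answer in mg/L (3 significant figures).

0.0224 mg/L

3.2 µg/L = 0.0032 mg/L.
After complete mixing, C₀ = (0.14·0.0936 + 0.46·0.0032) / 0.6 = 0.02429 mg/L.
Travel time t = 4.4e+04 m / 0.44 m/s = 1e+05 s = 1.157 d.
C = 0.02429·exp(−0.071·1.157) = 0.02429·0.9211 = 0.02238 mg/L.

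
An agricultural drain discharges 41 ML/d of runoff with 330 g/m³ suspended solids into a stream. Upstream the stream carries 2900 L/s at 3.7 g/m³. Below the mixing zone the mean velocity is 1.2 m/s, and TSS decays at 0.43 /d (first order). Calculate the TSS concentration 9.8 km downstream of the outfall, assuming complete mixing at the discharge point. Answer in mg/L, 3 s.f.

41 ML/d = 0.4745 m³/s.
2900 L/s = 2.9 m³/s.
After complete mixing, C₀ = (0.4745·330 + 2.9·3.7) / 3.375 = 49.59 mg/L.
Travel time t = 9800 m / 1.2 m/s = 8167 s = 0.09452 d.
C = 49.59·exp(−0.43·0.09452) = 49.59·0.9602 = 47.61 mg/L.

47.6 mg/L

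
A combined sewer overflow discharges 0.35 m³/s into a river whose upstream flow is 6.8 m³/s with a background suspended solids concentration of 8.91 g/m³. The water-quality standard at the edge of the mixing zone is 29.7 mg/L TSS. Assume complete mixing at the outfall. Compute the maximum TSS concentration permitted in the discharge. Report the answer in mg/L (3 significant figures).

Mass balance: 29.7·7.15 = 0.35·Cₑ + 6.8·8.91.
Cₑ = (212.4 − 60.59) / 0.35 = 433.6 mg/L.

434 mg/L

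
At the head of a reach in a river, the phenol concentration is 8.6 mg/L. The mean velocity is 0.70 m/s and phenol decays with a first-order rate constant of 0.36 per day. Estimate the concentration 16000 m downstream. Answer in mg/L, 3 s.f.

Travel time t = 16000 m / 0.70 m/s = 1.6e+04/0.70 = 2.286e+04 s = 0.2646 d.
First-order decay: C = 8.6·exp(−0.36·0.2646) = 8.6·0.9092 = 7.819 mg/L.

7.82 mg/L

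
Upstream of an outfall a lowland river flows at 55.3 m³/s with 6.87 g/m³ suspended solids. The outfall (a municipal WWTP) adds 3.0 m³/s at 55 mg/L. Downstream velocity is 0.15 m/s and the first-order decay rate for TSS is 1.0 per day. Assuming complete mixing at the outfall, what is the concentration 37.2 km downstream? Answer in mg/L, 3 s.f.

After complete mixing, C₀ = (3·55 + 55.3·6.87) / 58.3 = 9.347 mg/L.
Travel time t = 3.72e+04 m / 0.15 m/s = 2.48e+05 s = 2.87 d.
C = 9.347·exp(−1.0·2.87) = 9.347·0.05668 = 0.5298 mg/L.

0.530 mg/L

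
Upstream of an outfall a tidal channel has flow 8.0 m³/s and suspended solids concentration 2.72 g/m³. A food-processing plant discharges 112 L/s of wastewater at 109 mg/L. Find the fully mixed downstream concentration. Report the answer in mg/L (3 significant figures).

112 L/s = 0.112 m³/s.
By mass balance at complete mixing, C = (0.112·109 + 8·2.72) / (0.112 + 8) = 33.97/8.112 = 4.187 mg/L.

4.19 mg/L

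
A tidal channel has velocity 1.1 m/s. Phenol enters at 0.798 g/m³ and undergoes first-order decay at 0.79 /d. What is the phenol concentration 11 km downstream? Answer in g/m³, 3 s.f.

0.728 g/m³

Travel time t = 11 km / 1.1 m/s = 1.1e+04/1.1 = 1e+04 s = 0.1157 d.
First-order decay: C = 0.798·exp(−0.79·0.1157) = 0.798·0.9126 = 0.7283 g/m³.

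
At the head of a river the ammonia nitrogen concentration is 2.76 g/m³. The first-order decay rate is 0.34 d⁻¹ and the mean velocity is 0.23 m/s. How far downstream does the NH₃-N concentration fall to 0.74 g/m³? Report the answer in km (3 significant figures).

From C = C₀·e^(−kt), t = ln(C₀/C)/k = ln(2.76/0.74)/0.34 = 1.316/0.34 = 3.872 d.
Distance = v·t = 0.23 m/s × 3.345e+05 s = 7.694e+04 m = 76.94 km.

76.9 km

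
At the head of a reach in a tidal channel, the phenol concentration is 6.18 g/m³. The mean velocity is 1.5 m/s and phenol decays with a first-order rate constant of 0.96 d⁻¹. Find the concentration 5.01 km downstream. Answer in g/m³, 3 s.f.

5.95 g/m³

Travel time t = 5.01 km / 1.5 m/s = 5010/1.5 = 3340 s = 0.03866 d.
First-order decay: C = 6.18·exp(−0.96·0.03866) = 6.18·0.9636 = 5.955 g/m³.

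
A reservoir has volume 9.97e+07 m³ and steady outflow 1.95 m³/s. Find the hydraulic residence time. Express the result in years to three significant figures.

1.62 yr

Q = 1.95 m³/s × 3.156e+07 s/yr = 6.154e+07 m³/yr.
Hydraulic residence time τ = V/Q = 9.97e+07/6.154e+07 = 1.62 yr.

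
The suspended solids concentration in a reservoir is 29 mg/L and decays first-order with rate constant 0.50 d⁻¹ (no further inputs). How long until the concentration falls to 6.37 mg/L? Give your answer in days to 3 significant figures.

t = ln(C₀/C)/k = ln(29/6.37)/0.50 = 1.516/0.50 = 3.031 d.

3.03 d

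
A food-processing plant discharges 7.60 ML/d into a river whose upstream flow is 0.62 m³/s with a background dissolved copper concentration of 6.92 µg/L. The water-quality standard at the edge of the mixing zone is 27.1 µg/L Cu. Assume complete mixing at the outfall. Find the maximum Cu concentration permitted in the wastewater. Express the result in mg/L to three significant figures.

7.60 ML/d = 0.08796 m³/s.
6.92 µg/L = 0.00692 mg/L.
27.1 µg/L = 0.0271 mg/L.
Mass balance: 0.0271·0.708 = 0.08796·Cₑ + 0.62·0.00692.
Cₑ = (0.01919 − 0.00429) / 0.08796 = 0.1693 mg/L.

0.169 mg/L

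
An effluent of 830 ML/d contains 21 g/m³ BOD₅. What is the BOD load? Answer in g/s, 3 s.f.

202 g/s

830 ML/d = 9.606 m³/s.
Mass flux = Q·C = 9.606 m³/s × 21 g/m³ = 201.7 g/s.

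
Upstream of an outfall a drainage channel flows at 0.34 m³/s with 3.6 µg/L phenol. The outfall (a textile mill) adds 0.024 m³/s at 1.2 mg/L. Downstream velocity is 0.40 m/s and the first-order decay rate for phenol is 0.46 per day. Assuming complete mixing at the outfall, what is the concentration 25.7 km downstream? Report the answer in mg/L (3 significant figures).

3.6 µg/L = 0.0036 mg/L.
After complete mixing, C₀ = (0.024·1.2 + 0.34·0.0036) / 0.364 = 0.08248 mg/L.
Travel time t = 2.57e+04 m / 0.40 m/s = 6.425e+04 s = 0.7436 d.
C = 0.08248·exp(−0.46·0.7436) = 0.08248·0.7103 = 0.05859 mg/L.

0.0586 mg/L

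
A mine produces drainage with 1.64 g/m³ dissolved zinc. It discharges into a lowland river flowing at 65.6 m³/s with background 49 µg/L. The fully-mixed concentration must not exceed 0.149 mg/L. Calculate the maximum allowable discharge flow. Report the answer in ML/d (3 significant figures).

380 ML/d

49 µg/L = 0.049 mg/L.
Mass balance at complete mixing: C_std·(Q_w + Q_r) = Q_w·C_e + Q_r·C_b.
Rearranging, Q_w = Q_r·(C_std − C_b)/(C_e − C_std) = 65.6·(0.149 − 0.049) / (1.64 − 0.149) = 4.4 m³/s.
= 380.1 ML/d.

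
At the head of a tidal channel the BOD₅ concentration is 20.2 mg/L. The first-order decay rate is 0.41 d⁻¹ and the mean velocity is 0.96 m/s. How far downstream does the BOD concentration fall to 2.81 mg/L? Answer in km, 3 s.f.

399 km

From C = C₀·e^(−kt), t = ln(C₀/C)/k = ln(20.2/2.81)/0.41 = 1.972/0.41 = 4.811 d.
Distance = v·t = 0.96 m/s × 4.157e+05 s = 3.99e+05 m = 399 km.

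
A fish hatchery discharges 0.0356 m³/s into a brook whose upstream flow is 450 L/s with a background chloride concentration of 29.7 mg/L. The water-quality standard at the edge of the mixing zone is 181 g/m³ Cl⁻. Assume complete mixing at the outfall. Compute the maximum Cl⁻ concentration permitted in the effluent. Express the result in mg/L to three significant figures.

2090 mg/L

450 L/s = 0.45 m³/s.
Mass balance: 181·0.4856 = 0.0356·Cₑ + 0.45·29.7.
Cₑ = (87.89 − 13.37) / 0.0356 = 2094 mg/L.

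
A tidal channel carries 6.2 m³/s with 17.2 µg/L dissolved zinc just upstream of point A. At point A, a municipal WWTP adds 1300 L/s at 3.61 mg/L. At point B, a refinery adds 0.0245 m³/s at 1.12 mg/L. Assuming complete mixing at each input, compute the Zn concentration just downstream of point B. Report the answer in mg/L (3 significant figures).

17.2 µg/L = 0.0172 mg/L.
1300 L/s = 1.3 m³/s.
After input A: C = (6.2·0.0172 + 1.3·3.61) / 7.5 = 0.64 mg/L.
After input B: C = (7.5·0.64 + 0.0245·1.12) / 7.524 = 0.6415 mg/L.

0.642 mg/L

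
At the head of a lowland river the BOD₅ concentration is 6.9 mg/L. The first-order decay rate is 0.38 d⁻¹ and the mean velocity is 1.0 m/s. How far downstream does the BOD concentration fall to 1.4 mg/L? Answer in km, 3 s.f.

From C = C₀·e^(−kt), t = ln(C₀/C)/k = ln(6.9/1.4)/0.38 = 1.595/0.38 = 4.197 d.
Distance = v·t = 1.0 m/s × 3.627e+05 s = 3.627e+05 m = 362.7 km.

363 km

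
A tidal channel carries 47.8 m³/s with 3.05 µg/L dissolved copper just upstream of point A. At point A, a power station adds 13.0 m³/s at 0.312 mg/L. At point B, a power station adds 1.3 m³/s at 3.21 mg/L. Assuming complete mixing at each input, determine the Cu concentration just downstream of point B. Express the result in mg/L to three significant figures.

0.135 mg/L

3.05 µg/L = 0.00305 mg/L.
After input A: C = (47.8·0.00305 + 13·0.312) / 60.8 = 0.06911 mg/L.
After input B: C = (60.8·0.06911 + 1.3·3.21) / 62.1 = 0.1349 mg/L.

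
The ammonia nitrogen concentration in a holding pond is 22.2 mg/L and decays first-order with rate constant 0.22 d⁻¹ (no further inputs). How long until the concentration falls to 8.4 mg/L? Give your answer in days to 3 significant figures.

4.42 d

t = ln(C₀/C)/k = ln(22.2/8.4)/0.22 = 0.9719/0.22 = 4.418 d.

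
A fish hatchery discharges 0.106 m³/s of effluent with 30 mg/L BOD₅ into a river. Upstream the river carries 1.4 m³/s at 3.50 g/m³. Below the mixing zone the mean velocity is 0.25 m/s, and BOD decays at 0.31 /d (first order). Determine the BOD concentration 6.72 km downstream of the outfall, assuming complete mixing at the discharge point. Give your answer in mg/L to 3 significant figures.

After complete mixing, C₀ = (0.106·30 + 1.4·3.5) / 1.506 = 5.365 mg/L.
Travel time t = 6720 m / 0.25 m/s = 2.688e+04 s = 0.3111 d.
C = 5.365·exp(−0.31·0.3111) = 5.365·0.9081 = 4.872 mg/L.

4.87 mg/L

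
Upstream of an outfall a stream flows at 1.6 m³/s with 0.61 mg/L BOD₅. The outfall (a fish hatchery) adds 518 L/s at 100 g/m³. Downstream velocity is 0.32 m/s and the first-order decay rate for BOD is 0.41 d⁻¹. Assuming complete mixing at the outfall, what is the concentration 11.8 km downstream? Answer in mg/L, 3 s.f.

518 L/s = 0.518 m³/s.
After complete mixing, C₀ = (0.518·100 + 1.6·0.61) / 2.118 = 24.92 mg/L.
Travel time t = 1.18e+04 m / 0.32 m/s = 3.688e+04 s = 0.4268 d.
C = 24.92·exp(−0.41·0.4268) = 24.92·0.8395 = 20.92 mg/L.

20.9 mg/L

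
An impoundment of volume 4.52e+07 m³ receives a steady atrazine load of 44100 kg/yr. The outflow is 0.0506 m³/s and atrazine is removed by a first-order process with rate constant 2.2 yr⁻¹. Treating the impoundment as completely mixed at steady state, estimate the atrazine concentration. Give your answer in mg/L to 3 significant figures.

0.436 mg/L

Outflow Q = 0.0506 m³/s × 3.156e+07 s/yr = 1.597e+06 m³/yr.
Steady-state CSTR mass balance: W = Q·C + k·V·C, so C = W/(Q + kV).
Q + kV = 1.597e+06 + 2.2·4.52e+07 = 1.01e+08 m³/yr.
C = 44100/1.01e+08 = 0.0004365 kg/m³ = 0.4365 mg/L.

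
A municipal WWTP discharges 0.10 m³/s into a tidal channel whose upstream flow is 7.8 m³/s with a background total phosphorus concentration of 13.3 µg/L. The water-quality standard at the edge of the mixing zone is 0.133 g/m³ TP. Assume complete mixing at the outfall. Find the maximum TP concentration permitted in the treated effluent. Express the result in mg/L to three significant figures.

9.47 mg/L

13.3 µg/L = 0.0133 mg/L.
Mass balance: 0.133·7.9 = 0.1·Cₑ + 7.8·0.0133.
Cₑ = (1.051 − 0.1037) / 0.1 = 9.47 mg/L.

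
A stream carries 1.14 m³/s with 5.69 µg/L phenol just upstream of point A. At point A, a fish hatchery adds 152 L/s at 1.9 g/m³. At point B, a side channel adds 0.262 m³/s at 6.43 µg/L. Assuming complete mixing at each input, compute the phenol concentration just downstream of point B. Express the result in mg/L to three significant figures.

0.191 mg/L

5.69 µg/L = 0.00569 mg/L.
152 L/s = 0.152 m³/s.
After input A: C = (1.14·0.00569 + 0.152·1.9) / 1.292 = 0.2286 mg/L.
6.43 µg/L = 0.00643 mg/L.
After input B: C = (1.292·0.2286 + 0.262·0.00643) / 1.554 = 0.1911 mg/L.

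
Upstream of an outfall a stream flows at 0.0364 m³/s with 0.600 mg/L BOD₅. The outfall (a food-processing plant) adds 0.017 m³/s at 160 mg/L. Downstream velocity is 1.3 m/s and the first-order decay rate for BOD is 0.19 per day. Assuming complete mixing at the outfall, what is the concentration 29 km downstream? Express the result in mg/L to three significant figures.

After complete mixing, C₀ = (0.017·160 + 0.0364·0.6) / 0.0534 = 51.35 mg/L.
Travel time t = 2.9e+04 m / 1.3 m/s = 2.231e+04 s = 0.2582 d.
C = 51.35·exp(−0.19·0.2582) = 51.35·0.9521 = 48.89 mg/L.

48.9 mg/L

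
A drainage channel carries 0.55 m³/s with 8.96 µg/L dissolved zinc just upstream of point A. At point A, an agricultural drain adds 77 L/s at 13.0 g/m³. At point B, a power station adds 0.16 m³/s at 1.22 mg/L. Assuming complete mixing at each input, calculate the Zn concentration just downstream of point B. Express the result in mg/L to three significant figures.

8.96 µg/L = 0.00896 mg/L.
77 L/s = 0.077 m³/s.
After input A: C = (0.55·0.00896 + 0.077·13) / 0.627 = 1.604 mg/L.
After input B: C = (0.627·1.604 + 0.16·1.22) / 0.787 = 1.526 mg/L.

1.53 mg/L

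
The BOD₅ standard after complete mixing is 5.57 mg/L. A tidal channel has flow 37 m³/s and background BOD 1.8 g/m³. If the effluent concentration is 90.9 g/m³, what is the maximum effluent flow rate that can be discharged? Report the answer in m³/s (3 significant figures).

1.63 m³/s

Mass balance at complete mixing: C_std·(Q_w + Q_r) = Q_w·C_e + Q_r·C_b.
Rearranging, Q_w = Q_r·(C_std − C_b)/(C_e − C_std) = 37·(5.57 − 1.8) / (90.9 − 5.57) = 1.635 m³/s.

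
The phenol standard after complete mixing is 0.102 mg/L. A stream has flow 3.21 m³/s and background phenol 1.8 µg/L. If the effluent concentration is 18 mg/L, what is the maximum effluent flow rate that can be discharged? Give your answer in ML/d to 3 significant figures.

1.55 ML/d

1.8 µg/L = 0.0018 mg/L.
Mass balance at complete mixing: C_std·(Q_w + Q_r) = Q_w·C_e + Q_r·C_b.
Rearranging, Q_w = Q_r·(C_std − C_b)/(C_e − C_std) = 3.21·(0.102 − 0.0018) / (18 − 0.102) = 0.01797 m³/s.
= 1.553 ML/d.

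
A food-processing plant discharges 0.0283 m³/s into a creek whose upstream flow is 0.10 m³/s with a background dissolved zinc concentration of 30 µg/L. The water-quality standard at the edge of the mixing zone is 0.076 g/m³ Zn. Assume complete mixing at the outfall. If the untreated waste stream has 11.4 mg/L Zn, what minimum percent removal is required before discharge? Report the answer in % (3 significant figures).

30 µg/L = 0.03 mg/L.
Mass balance: 0.076·0.1283 = 0.0283·Cₑ + 0.1·0.03.
Cₑ = (0.009751 − 0.003) / 0.0283 = 0.2385 mg/L.
Required removal = 1 − 0.2385/11.4 = 97.91 %.

97.9 %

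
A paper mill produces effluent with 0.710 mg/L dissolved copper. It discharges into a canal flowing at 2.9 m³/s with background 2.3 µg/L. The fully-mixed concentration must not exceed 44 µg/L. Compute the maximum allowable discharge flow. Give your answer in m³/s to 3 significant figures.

0.182 m³/s

2.3 µg/L = 0.0023 mg/L.
44 µg/L = 0.044 mg/L.
Mass balance at complete mixing: C_std·(Q_w + Q_r) = Q_w·C_e + Q_r·C_b.
Rearranging, Q_w = Q_r·(C_std − C_b)/(C_e − C_std) = 2.9·(0.044 − 0.0023) / (0.71 − 0.044) = 0.1816 m³/s.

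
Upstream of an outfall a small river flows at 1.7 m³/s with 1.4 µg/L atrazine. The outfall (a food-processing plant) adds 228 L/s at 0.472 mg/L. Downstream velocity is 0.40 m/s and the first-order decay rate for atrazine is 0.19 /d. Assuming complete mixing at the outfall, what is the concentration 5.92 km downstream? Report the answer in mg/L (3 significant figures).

228 L/s = 0.228 m³/s.
1.4 µg/L = 0.0014 mg/L.
After complete mixing, C₀ = (0.228·0.472 + 1.7·0.0014) / 1.928 = 0.05705 mg/L.
Travel time t = 5920 m / 0.40 m/s = 1.48e+04 s = 0.1713 d.
C = 0.05705·exp(−0.19·0.1713) = 0.05705·0.968 = 0.05522 mg/L.

0.0552 mg/L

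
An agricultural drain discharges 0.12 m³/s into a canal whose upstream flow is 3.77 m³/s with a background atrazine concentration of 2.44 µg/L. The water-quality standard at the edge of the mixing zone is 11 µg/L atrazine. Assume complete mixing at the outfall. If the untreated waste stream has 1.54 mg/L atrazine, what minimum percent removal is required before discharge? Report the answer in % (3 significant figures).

2.44 µg/L = 0.00244 mg/L.
11 µg/L = 0.011 mg/L.
Mass balance: 0.011·3.89 = 0.12·Cₑ + 3.77·0.00244.
Cₑ = (0.04279 − 0.009199) / 0.12 = 0.2799 mg/L.
Required removal = 1 − 0.2799/1.54 = 81.82 %.

81.8 %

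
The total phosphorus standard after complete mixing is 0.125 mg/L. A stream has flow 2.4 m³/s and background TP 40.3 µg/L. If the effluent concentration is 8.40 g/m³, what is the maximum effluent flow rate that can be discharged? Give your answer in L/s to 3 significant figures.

24.6 L/s

40.3 µg/L = 0.0403 mg/L.
Mass balance at complete mixing: C_std·(Q_w + Q_r) = Q_w·C_e + Q_r·C_b.
Rearranging, Q_w = Q_r·(C_std − C_b)/(C_e − C_std) = 2.4·(0.125 − 0.0403) / (8.4 − 0.125) = 0.02457 m³/s.
= 24.57 L/s.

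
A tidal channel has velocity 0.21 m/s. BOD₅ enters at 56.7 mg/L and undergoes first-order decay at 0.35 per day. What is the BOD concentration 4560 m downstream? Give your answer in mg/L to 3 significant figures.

51.9 mg/L

Travel time t = 4560 m / 0.21 m/s = 4560/0.21 = 2.171e+04 s = 0.2513 d.
First-order decay: C = 56.7·exp(−0.35·0.2513) = 56.7·0.9158 = 51.93 mg/L.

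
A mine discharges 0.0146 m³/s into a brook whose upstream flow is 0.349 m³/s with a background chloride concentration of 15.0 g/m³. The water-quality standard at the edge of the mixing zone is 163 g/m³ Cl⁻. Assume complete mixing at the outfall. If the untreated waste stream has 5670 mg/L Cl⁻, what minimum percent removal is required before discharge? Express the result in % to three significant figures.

Mass balance: 163·0.3636 = 0.0146·Cₑ + 0.349·15.
Cₑ = (59.27 − 5.235) / 0.0146 = 3701 mg/L.
Required removal = 1 − 3701/5670 = 34.73 %.

34.7 %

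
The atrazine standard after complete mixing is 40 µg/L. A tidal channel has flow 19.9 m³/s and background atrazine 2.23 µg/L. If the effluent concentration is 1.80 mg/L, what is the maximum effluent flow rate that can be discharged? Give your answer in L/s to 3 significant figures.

2.23 µg/L = 0.00223 mg/L.
40 µg/L = 0.04 mg/L.
Mass balance at complete mixing: C_std·(Q_w + Q_r) = Q_w·C_e + Q_r·C_b.
Rearranging, Q_w = Q_r·(C_std − C_b)/(C_e − C_std) = 19.9·(0.04 − 0.00223) / (1.8 − 0.04) = 0.4271 m³/s.
= 427.1 L/s.

427 L/s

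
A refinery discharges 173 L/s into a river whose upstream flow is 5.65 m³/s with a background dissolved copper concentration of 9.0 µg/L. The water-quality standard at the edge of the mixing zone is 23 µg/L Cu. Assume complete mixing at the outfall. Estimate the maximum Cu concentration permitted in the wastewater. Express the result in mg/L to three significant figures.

0.480 mg/L

173 L/s = 0.173 m³/s.
9.0 µg/L = 0.009 mg/L.
23 µg/L = 0.023 mg/L.
Mass balance: 0.023·5.823 = 0.173·Cₑ + 5.65·0.009.
Cₑ = (0.1339 − 0.05085) / 0.173 = 0.4802 mg/L.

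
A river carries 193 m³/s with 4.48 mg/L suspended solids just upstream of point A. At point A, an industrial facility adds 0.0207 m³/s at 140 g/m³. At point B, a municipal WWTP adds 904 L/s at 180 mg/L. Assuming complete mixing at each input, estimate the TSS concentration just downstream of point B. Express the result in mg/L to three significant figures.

After input A: C = (193·4.48 + 0.0207·140) / 193 = 4.495 mg/L.
904 L/s = 0.904 m³/s.
After input B: C = (193·4.495 + 0.904·180) / 193.9 = 5.313 mg/L.

5.31 mg/L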